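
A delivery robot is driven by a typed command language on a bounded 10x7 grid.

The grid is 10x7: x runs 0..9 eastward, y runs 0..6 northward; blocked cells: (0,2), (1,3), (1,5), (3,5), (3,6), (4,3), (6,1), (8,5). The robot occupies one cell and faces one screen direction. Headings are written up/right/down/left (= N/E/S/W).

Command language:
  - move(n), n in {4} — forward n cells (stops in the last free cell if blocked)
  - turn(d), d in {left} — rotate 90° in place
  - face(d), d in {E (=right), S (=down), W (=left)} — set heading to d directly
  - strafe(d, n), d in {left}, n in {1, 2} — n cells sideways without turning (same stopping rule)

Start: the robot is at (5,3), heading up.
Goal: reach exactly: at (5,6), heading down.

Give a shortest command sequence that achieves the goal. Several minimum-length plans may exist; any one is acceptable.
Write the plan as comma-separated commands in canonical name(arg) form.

from: at (5,3), heading up
1. move(4) → at (5,6), heading up
2. face(S) → at (5,6), heading down
no 1-step plan works, so 2 is optimal.

move(4), face(S)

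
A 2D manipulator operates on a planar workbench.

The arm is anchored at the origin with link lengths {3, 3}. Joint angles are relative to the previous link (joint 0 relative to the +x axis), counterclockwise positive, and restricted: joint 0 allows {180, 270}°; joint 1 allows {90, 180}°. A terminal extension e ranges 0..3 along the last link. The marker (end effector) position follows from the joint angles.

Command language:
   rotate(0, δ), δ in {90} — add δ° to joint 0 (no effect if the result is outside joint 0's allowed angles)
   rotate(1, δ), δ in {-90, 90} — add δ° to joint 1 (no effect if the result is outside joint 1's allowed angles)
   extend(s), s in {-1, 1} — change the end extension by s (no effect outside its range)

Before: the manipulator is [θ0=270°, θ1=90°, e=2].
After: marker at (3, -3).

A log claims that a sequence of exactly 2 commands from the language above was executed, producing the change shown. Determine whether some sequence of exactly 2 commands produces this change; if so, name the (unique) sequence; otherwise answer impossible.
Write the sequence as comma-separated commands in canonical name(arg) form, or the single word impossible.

extend(-1), extend(-1)

initial: [θ0=270°, θ1=90°, e=2]
step 1 (extend(-1)): [θ0=270°, θ1=90°, e=1]
step 2 (extend(-1)): [θ0=270°, θ1=90°, e=0]
no other 2-command option fits: unique.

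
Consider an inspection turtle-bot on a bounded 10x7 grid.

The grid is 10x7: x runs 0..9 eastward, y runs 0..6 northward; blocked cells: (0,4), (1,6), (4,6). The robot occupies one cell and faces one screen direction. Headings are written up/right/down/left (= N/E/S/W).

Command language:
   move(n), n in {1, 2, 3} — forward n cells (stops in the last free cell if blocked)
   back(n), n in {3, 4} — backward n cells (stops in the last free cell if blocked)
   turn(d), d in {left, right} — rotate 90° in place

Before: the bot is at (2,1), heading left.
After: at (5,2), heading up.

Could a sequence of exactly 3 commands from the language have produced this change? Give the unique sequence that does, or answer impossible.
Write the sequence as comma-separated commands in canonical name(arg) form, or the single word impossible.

back(3), turn(right), move(1)

key: position moved to (5,2) AND the heading swung to N — translation plus rotation needed
start: at (2,1), heading left
step 1 (back(3)): at (5,1), heading left
step 2 (turn(right)): at (5,1), heading up
step 3 (move(1)): at (5,2), heading up
uniquely the one of 343 3-step routes that fits.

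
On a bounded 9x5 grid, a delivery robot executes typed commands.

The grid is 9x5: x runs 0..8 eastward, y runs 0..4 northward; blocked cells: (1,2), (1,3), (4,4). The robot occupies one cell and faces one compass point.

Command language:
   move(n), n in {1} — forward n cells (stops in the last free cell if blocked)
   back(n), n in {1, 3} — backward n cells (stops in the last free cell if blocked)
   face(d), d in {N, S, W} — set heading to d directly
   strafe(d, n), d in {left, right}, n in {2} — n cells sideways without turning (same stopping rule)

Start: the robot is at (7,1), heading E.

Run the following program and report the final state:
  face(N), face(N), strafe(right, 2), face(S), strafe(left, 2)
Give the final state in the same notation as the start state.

at (8,1), heading S

begin: at (7,1), heading E
1. face(N) → at (7,1), heading N
2. face(N) → at (7,1), heading N
3. strafe(right, 2) → at (8,1), heading N
4. face(S) → at (8,1), heading S
5. strafe(left, 2) → at (8,1), heading S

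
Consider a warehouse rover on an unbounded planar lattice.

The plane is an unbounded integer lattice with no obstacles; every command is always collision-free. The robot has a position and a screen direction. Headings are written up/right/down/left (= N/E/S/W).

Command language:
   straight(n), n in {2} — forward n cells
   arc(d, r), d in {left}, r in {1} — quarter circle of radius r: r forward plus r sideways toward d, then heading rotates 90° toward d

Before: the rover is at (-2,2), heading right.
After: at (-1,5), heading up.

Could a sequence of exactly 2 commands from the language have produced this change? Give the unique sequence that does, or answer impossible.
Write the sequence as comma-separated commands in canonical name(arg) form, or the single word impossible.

arc(left, 1), straight(2)

key: order matters: swapping arc(left, 1) and straight(2) lands elsewhere
initial: at (-2,2), heading right
1. arc(left, 1) → at (-1,3), heading up
2. straight(2) → at (-1,5), heading up
uniquely the one of 4 2-step routes that fits.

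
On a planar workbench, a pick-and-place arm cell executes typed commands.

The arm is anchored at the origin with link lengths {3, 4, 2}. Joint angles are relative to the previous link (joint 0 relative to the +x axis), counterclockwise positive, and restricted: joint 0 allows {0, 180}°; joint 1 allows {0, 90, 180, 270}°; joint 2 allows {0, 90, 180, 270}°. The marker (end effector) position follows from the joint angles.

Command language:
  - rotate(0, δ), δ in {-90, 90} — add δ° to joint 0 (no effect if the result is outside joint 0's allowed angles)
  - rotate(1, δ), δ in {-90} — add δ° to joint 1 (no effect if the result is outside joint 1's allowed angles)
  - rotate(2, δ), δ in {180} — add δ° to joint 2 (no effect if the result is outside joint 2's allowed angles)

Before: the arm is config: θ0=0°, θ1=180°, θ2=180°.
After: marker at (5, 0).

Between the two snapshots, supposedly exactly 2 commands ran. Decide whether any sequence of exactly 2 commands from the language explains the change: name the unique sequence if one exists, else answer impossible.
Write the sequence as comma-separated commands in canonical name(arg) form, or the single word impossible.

rotate(1, -90), rotate(1, -90)

begin: config: θ0=0°, θ1=180°, θ2=180°
step 1 (rotate(1, -90)): config: θ0=0°, θ1=90°, θ2=180°
step 2 (rotate(1, -90)): config: θ0=0°, θ1=0°, θ2=180°
no rival 2-sequence matches.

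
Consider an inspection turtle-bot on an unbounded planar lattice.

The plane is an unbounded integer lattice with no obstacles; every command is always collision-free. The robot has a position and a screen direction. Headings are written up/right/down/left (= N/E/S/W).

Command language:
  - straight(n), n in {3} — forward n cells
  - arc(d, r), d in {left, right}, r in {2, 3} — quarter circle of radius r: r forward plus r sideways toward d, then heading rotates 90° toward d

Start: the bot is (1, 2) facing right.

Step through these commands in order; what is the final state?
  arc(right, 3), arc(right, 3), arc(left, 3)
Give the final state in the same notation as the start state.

(-2, -7) facing down

from: (1, 2) facing right
t=1 arc(right, 3) ⇒ (4, -1) facing down
t=2 arc(right, 3) ⇒ (1, -4) facing left
t=3 arc(left, 3) ⇒ (-2, -7) facing down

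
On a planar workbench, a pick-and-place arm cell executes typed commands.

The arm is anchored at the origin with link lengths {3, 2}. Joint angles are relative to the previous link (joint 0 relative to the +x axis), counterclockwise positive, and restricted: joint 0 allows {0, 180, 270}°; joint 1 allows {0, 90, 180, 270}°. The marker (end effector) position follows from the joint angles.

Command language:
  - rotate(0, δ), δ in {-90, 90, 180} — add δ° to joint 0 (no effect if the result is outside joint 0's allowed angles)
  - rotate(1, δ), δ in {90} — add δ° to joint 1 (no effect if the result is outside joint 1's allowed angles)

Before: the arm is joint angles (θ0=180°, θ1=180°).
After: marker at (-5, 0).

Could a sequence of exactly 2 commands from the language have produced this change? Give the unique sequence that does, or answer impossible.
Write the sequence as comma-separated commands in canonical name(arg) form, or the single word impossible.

rotate(1, 90), rotate(1, 90)

begin: joint angles (θ0=180°, θ1=180°)
t=1 rotate(1, 90) ⇒ joint angles (θ0=180°, θ1=270°)
t=2 rotate(1, 90) ⇒ joint angles (θ0=180°, θ1=0°)
no other 2-command option fits: unique.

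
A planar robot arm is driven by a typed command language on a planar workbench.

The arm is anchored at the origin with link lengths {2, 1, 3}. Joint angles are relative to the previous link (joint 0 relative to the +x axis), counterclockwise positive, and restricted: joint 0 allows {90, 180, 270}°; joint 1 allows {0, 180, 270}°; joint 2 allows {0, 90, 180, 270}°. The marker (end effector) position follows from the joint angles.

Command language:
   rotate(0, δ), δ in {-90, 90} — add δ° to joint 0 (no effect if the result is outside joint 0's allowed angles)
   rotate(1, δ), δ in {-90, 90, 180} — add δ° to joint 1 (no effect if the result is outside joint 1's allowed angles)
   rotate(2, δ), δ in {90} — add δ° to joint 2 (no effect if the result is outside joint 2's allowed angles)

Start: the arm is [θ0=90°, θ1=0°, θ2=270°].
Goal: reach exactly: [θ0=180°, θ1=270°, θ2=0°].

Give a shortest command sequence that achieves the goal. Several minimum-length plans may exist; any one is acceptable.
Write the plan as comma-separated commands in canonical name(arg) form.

rotate(0, 90), rotate(2, 90), rotate(1, -90)

t0: [θ0=90°, θ1=0°, θ2=270°]
t=1 rotate(0, 90) ⇒ [θ0=180°, θ1=0°, θ2=270°]
t=2 rotate(2, 90) ⇒ [θ0=180°, θ1=0°, θ2=0°]
t=3 rotate(1, -90) ⇒ [θ0=180°, θ1=270°, θ2=0°]
shorter routes all fall short; 3 is best.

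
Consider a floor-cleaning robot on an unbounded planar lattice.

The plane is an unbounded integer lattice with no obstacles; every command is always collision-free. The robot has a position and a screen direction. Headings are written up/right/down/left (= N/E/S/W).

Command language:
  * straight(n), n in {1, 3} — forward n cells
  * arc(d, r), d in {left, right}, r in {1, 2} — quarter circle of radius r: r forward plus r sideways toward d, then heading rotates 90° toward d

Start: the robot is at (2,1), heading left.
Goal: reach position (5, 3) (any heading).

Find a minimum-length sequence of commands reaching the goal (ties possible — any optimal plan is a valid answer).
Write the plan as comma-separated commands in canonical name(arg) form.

arc(right, 1), arc(right, 1), straight(3)

from: at (2,1), heading left
step 1 (arc(right, 1)): at (1,2), heading up
step 2 (arc(right, 1)): at (2,3), heading right
step 3 (straight(3)): at (5,3), heading right
minimal: 3 command(s), checked below 3.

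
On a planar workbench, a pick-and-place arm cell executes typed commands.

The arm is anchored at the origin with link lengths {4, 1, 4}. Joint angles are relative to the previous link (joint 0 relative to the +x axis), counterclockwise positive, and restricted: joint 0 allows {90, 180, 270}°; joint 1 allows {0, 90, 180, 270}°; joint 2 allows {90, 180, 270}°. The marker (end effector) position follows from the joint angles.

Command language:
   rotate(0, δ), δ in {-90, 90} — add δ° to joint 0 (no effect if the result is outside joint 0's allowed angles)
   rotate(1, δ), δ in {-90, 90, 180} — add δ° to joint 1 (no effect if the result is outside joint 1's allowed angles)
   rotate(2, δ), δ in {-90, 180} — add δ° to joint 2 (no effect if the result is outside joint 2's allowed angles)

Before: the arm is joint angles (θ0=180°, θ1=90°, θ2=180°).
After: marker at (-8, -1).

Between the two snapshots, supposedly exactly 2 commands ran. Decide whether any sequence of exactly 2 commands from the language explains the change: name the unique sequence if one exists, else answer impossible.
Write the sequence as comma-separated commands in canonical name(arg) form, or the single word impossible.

key: order matters: swapping rotate(2, -90) and rotate(2, 180) lands elsewhere
from: joint angles (θ0=180°, θ1=90°, θ2=180°)
step 1 (rotate(2, -90)): joint angles (θ0=180°, θ1=90°, θ2=90°)
step 2 (rotate(2, 180)): joint angles (θ0=180°, θ1=90°, θ2=270°)
no other 2-command option fits: unique.

rotate(2, -90), rotate(2, 180)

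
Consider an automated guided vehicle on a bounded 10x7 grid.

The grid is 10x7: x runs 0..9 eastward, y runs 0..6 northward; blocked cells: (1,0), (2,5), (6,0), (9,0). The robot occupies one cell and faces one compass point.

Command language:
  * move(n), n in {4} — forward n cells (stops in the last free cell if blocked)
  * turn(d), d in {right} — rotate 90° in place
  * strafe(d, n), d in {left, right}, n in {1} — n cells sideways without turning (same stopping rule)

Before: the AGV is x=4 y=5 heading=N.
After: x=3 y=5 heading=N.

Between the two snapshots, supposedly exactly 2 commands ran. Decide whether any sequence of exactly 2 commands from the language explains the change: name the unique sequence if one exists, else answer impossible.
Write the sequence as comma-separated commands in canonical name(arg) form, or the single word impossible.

strafe(left, 1), strafe(left, 1)

key: the second strafe(left, 1) is stopped early by the blocked cell at (2,5)
from: x=4 y=5 heading=N
t=1 strafe(left, 1) ⇒ x=3 y=5 heading=N
t=2 strafe(left, 1) ⇒ x=3 y=5 heading=N
all 16 alternatives checked — unique.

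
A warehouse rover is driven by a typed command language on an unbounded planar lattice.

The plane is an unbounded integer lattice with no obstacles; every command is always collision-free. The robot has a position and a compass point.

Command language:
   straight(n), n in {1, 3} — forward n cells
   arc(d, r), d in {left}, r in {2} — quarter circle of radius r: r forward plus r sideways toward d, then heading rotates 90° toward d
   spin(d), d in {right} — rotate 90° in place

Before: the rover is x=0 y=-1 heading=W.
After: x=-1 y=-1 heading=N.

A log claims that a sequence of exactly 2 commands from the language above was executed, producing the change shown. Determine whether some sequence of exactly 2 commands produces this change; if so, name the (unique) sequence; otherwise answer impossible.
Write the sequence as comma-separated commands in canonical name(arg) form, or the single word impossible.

straight(1), spin(right)

key: position moved to (-1,-1) AND the heading swung to N — translation plus rotation needed
begin: x=0 y=-1 heading=W
[1] after straight(1): x=-1 y=-1 heading=W
[2] after spin(right): x=-1 y=-1 heading=N
no rival 2-sequence matches.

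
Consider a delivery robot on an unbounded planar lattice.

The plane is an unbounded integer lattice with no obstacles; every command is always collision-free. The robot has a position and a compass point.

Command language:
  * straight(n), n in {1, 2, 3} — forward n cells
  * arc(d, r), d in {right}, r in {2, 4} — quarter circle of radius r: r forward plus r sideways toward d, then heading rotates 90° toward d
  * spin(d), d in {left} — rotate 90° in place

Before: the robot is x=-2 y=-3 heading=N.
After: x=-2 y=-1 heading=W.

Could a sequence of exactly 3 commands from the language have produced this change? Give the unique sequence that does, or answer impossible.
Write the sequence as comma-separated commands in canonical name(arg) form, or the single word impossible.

straight(1), straight(1), spin(left)

key: position moved to (-2,-1) AND the heading swung to W — translation plus rotation needed
t0: x=-2 y=-3 heading=N
[1] after straight(1): x=-2 y=-2 heading=N
[2] after straight(1): x=-2 y=-1 heading=N
[3] after spin(left): x=-2 y=-1 heading=W
uniquely the one of 216 3-step routes that fits.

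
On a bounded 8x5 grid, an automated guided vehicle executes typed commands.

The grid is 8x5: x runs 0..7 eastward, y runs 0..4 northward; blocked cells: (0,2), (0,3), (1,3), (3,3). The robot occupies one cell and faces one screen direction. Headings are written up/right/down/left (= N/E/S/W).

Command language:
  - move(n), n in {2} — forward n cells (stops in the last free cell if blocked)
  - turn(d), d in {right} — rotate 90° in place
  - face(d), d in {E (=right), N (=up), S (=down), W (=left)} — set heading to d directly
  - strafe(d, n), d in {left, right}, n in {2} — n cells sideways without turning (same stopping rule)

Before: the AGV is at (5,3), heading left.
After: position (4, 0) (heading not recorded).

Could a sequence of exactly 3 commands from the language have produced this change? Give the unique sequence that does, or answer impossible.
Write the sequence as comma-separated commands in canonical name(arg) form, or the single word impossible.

move(2), strafe(left, 2), strafe(left, 2)

key: move(2) is stopped early by the blocked cell at (3,3)
begin: at (5,3), heading left
step 1 (move(2)): at (4,3), heading left
step 2 (strafe(left, 2)): at (4,1), heading left
step 3 (strafe(left, 2)): at (4,0), heading left
no rival 3-sequence matches.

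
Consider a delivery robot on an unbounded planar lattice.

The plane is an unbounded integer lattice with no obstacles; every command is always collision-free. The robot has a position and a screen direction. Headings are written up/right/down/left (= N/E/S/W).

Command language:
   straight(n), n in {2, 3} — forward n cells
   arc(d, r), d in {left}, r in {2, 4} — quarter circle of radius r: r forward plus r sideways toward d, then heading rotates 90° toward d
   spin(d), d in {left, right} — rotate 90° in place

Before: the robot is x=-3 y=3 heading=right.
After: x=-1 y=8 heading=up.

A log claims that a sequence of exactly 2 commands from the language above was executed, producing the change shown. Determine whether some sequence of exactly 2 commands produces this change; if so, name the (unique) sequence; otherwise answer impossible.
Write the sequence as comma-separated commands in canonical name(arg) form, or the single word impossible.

key: position moved to (-1,8) AND the heading swung to N — translation plus rotation needed
initial: x=-3 y=3 heading=right
step 1 (arc(left, 2)): x=-1 y=5 heading=up
step 2 (straight(3)): x=-1 y=8 heading=up
uniquely the one of 36 2-step routes that fits.

arc(left, 2), straight(3)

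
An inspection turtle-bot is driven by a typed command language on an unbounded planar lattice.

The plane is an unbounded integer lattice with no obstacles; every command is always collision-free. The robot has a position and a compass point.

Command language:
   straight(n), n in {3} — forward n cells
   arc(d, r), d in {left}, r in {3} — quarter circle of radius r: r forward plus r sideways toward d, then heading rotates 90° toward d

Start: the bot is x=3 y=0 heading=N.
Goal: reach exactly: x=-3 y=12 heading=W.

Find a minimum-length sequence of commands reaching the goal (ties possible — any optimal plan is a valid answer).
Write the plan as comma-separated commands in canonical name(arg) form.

straight(3), straight(3), straight(3), arc(left, 3), straight(3)

from: x=3 y=0 heading=N
step 1 (straight(3)): x=3 y=3 heading=N
step 2 (straight(3)): x=3 y=6 heading=N
step 3 (straight(3)): x=3 y=9 heading=N
step 4 (arc(left, 3)): x=0 y=12 heading=W
step 5 (straight(3)): x=-3 y=12 heading=W
shorter routes all fall short; 5 is best.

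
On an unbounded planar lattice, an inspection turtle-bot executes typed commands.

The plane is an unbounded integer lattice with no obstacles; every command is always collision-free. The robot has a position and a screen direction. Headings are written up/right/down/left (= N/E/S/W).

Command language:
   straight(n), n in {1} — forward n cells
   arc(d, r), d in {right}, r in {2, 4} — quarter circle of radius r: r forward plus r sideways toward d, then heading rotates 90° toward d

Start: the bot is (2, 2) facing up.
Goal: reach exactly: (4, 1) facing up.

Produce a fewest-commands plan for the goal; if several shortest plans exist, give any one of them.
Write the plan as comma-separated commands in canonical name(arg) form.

begin: (2, 2) facing up
1. straight(1) → (2, 3) facing up
2. arc(right, 2) → (4, 5) facing right
3. arc(right, 4) → (8, 1) facing down
4. arc(right, 2) → (6, -1) facing left
5. arc(right, 2) → (4, 1) facing up
shorter routes all fall short; 5 is best.

straight(1), arc(right, 2), arc(right, 4), arc(right, 2), arc(right, 2)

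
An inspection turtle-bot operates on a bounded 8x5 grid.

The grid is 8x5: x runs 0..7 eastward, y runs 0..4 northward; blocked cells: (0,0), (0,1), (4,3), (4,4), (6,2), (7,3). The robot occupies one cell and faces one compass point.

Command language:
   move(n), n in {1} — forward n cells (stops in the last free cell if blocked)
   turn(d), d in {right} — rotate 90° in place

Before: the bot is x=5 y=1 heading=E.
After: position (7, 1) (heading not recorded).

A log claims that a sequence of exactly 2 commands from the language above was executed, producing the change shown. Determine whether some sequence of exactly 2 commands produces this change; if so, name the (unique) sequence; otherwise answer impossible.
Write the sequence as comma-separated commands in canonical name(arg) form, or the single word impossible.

start: x=5 y=1 heading=E
step 1 (move(1)): x=6 y=1 heading=E
step 2 (move(1)): x=7 y=1 heading=E
all 4 alternatives checked — unique.

move(1), move(1)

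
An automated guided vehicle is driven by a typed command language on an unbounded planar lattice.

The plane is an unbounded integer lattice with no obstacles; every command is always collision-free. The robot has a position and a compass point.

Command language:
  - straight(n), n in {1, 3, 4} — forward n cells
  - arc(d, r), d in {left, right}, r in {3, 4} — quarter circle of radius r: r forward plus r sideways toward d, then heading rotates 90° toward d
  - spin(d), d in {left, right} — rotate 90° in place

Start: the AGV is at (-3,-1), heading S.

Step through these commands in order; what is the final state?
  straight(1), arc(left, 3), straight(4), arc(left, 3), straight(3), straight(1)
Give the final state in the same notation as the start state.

at (7,2), heading N

from: at (-3,-1), heading S
[1] after straight(1): at (-3,-2), heading S
[2] after arc(left, 3): at (0,-5), heading E
[3] after straight(4): at (4,-5), heading E
[4] after arc(left, 3): at (7,-2), heading N
[5] after straight(3): at (7,1), heading N
[6] after straight(1): at (7,2), heading N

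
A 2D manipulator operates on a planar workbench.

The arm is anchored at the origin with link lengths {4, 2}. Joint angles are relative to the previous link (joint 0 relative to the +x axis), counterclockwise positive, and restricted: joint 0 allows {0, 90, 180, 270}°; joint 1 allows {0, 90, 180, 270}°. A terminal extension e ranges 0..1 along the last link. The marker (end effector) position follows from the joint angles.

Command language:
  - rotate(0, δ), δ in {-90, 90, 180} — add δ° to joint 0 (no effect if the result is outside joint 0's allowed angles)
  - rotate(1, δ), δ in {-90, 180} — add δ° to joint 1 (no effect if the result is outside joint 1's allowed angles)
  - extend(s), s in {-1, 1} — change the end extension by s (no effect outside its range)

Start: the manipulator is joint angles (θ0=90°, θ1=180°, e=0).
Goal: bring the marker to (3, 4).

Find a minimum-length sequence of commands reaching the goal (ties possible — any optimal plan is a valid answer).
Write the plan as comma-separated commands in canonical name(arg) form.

begin: joint angles (θ0=90°, θ1=180°, e=0)
t=1 rotate(1, 180) ⇒ joint angles (θ0=90°, θ1=0°, e=0)
t=2 rotate(1, -90) ⇒ joint angles (θ0=90°, θ1=270°, e=0)
t=3 extend(1) ⇒ joint angles (θ0=90°, θ1=270°, e=1)
shorter routes all fall short; 3 is best.

rotate(1, 180), rotate(1, -90), extend(1)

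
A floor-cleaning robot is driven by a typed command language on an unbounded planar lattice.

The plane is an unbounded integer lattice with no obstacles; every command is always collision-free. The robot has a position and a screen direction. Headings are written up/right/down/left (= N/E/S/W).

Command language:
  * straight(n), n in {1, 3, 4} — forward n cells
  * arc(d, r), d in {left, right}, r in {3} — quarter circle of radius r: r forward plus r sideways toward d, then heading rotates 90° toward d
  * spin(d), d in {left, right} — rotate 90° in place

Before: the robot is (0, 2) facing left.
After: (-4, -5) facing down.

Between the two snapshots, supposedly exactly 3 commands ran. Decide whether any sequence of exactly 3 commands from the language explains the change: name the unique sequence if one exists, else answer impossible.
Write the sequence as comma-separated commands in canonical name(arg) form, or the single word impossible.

key: order matters: swapping straight(1) and straight(4) lands elsewhere
t0: (0, 2) facing left
t=1 straight(1) ⇒ (-1, 2) facing left
t=2 arc(left, 3) ⇒ (-4, -1) facing down
t=3 straight(4) ⇒ (-4, -5) facing down
all 343 alternatives checked — unique.

straight(1), arc(left, 3), straight(4)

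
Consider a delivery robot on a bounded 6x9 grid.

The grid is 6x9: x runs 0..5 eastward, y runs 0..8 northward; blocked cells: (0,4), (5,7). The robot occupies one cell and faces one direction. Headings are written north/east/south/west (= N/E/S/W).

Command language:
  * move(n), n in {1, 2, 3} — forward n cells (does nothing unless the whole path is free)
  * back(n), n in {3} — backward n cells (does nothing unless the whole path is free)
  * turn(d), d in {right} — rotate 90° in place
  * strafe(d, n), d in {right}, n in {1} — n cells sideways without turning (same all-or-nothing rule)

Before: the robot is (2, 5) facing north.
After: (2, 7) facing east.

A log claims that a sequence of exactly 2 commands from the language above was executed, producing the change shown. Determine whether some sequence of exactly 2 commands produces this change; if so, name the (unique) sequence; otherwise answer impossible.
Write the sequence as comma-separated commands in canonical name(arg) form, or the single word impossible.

move(2), turn(right)

key: cell and facing (now E) both changed — the 2 commands mix motion and turning
initial: (2, 5) facing north
[1] after move(2): (2, 7) facing north
[2] after turn(right): (2, 7) facing east
no rival 2-sequence matches.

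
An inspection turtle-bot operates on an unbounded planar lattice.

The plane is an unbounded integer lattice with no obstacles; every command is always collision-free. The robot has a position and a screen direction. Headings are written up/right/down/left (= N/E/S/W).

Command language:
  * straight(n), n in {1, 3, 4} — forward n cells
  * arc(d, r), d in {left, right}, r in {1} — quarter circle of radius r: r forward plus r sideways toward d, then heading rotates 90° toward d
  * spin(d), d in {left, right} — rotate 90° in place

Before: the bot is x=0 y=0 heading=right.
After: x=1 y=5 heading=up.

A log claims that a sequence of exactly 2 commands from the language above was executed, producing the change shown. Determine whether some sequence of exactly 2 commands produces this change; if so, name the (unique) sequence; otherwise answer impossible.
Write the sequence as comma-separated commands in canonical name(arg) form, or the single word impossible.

key: order matters: swapping arc(left, 1) and straight(4) lands elsewhere
initial: x=0 y=0 heading=right
1. arc(left, 1) → x=1 y=1 heading=up
2. straight(4) → x=1 y=5 heading=up
no other 2-command option fits: unique.

arc(left, 1), straight(4)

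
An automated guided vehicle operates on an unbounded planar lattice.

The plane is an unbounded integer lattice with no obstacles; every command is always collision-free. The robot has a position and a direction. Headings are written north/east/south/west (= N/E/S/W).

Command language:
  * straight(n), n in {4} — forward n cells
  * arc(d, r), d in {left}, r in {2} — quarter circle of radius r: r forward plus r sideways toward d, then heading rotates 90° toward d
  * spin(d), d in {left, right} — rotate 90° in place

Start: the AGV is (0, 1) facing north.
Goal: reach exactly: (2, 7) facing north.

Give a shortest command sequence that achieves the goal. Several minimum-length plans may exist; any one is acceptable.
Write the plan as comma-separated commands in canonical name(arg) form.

begin: (0, 1) facing north
step 1 (spin(right)): (0, 1) facing east
step 2 (arc(left, 2)): (2, 3) facing north
step 3 (straight(4)): (2, 7) facing north
no 2-step plan works, so 3 is optimal.

spin(right), arc(left, 2), straight(4)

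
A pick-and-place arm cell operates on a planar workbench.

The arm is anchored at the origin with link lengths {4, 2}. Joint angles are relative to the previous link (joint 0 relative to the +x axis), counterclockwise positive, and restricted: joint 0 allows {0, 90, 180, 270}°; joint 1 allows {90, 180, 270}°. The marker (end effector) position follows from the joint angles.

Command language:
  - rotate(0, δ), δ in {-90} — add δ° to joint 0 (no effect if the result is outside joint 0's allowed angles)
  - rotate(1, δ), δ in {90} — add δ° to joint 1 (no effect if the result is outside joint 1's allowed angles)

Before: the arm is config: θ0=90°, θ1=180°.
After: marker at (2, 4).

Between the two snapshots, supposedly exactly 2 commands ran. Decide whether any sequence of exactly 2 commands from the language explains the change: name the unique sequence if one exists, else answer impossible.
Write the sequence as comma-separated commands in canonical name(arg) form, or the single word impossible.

begin: config: θ0=90°, θ1=180°
step 1 (rotate(1, 90)): config: θ0=90°, θ1=270°
step 2 (rotate(1, 90)): config: θ0=90°, θ1=270°
no rival 2-sequence matches.

rotate(1, 90), rotate(1, 90)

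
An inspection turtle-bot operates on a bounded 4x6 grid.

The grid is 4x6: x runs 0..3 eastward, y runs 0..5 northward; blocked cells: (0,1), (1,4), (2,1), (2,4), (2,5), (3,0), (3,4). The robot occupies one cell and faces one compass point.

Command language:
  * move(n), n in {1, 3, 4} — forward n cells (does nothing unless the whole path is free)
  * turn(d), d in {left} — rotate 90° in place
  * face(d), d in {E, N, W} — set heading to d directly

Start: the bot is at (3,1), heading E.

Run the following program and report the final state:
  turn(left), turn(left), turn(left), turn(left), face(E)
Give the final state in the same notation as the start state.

at (3,1), heading E

initial: at (3,1), heading E
[1] after turn(left): at (3,1), heading N
[2] after turn(left): at (3,1), heading W
[3] after turn(left): at (3,1), heading S
[4] after turn(left): at (3,1), heading E
[5] after face(E): at (3,1), heading E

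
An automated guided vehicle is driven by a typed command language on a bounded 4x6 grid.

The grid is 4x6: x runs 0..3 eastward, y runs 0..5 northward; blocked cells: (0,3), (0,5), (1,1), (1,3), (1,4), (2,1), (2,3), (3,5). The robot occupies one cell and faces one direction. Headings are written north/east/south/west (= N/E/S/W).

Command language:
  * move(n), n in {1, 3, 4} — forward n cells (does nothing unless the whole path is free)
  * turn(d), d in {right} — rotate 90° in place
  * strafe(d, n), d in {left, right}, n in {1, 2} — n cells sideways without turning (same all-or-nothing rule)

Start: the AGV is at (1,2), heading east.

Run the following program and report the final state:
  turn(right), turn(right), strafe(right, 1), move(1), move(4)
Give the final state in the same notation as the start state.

at (0,2), heading west

begin: at (1,2), heading east
[1] after turn(right): at (1,2), heading south
[2] after turn(right): at (1,2), heading west
[3] after strafe(right, 1): at (1,2), heading west
[4] after move(1): at (0,2), heading west
[5] after move(4): at (0,2), heading west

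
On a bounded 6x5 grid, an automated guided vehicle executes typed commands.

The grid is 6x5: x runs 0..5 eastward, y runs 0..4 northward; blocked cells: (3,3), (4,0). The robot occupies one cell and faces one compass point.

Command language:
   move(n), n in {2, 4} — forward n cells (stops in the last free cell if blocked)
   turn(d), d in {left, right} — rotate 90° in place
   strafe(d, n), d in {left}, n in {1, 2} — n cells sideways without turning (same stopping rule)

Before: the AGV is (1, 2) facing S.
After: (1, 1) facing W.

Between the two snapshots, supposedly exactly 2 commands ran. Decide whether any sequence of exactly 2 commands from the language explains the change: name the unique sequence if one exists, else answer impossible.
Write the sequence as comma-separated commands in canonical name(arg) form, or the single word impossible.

key: cell and facing (now W) both changed — the 2 commands mix motion and turning
begin: (1, 2) facing S
1. turn(right) → (1, 2) facing W
2. strafe(left, 1) → (1, 1) facing W
no other 2-command option fits: unique.

turn(right), strafe(left, 1)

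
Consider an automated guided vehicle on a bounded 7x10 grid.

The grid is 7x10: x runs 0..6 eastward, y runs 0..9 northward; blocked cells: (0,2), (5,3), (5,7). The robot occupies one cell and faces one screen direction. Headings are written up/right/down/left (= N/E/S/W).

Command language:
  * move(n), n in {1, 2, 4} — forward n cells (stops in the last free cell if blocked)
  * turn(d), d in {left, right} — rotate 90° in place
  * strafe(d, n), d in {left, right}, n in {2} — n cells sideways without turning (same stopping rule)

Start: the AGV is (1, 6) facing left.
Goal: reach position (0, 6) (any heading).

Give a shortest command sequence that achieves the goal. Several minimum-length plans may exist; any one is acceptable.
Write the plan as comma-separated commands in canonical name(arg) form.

from: (1, 6) facing left
t=1 move(4) ⇒ (0, 6) facing left
no 0-step plan works, so 1 is optimal.

move(4)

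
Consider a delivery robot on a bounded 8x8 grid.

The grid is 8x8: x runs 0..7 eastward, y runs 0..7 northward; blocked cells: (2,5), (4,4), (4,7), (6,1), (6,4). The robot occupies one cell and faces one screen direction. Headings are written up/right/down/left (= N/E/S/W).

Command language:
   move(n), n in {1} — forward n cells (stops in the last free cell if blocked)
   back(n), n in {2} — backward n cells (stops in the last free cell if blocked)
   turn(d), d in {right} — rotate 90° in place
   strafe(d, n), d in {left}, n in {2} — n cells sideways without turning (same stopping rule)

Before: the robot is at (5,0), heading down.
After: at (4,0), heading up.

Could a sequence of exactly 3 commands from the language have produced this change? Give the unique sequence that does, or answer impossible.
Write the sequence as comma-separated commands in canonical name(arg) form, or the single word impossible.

key: cell and facing (now N) both changed — the 3 commands mix motion and turning
t0: at (5,0), heading down
step 1 (turn(right)): at (5,0), heading left
step 2 (move(1)): at (4,0), heading left
step 3 (turn(right)): at (4,0), heading up
uniquely the one of 64 3-step routes that fits.

turn(right), move(1), turn(right)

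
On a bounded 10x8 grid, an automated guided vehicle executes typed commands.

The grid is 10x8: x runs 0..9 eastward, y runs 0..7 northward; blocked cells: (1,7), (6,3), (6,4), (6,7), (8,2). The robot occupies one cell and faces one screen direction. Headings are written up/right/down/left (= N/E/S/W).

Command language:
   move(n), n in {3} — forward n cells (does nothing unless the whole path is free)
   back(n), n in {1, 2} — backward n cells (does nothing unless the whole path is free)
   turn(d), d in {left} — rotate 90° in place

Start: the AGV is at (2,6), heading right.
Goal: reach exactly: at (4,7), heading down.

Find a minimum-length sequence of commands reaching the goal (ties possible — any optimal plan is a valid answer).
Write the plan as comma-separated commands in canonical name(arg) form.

turn(left), turn(left), back(2), turn(left), back(1)

from: at (2,6), heading right
1. turn(left) → at (2,6), heading up
2. turn(left) → at (2,6), heading left
3. back(2) → at (4,6), heading left
4. turn(left) → at (4,6), heading down
5. back(1) → at (4,7), heading down
nothing shorter than 5 reaches the goal.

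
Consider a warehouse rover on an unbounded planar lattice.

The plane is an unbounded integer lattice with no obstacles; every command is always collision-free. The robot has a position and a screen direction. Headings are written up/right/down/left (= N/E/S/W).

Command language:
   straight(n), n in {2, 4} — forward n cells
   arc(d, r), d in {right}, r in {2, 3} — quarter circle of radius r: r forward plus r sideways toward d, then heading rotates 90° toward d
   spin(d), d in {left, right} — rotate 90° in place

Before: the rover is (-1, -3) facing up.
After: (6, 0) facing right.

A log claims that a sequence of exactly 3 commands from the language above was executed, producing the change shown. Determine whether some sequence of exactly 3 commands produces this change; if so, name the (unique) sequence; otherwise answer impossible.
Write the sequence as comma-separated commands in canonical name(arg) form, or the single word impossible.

arc(right, 3), straight(2), straight(2)

key: running straight(2) before arc(right, 3) would end elsewhere — order is forced
t0: (-1, -3) facing up
t=1 arc(right, 3) ⇒ (2, 0) facing right
t=2 straight(2) ⇒ (4, 0) facing right
t=3 straight(2) ⇒ (6, 0) facing right
uniquely the one of 216 3-step routes that fits.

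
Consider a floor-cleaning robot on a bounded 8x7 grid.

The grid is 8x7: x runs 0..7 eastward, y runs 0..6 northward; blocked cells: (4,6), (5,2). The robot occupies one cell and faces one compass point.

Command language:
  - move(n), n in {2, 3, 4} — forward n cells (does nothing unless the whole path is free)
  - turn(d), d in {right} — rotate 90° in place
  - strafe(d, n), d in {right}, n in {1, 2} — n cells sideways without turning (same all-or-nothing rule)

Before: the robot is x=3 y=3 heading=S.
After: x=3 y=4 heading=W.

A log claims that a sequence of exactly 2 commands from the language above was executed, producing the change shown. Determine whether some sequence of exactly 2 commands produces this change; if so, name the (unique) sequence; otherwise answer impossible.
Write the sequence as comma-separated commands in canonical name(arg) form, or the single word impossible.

turn(right), strafe(right, 1)

key: position moved to (3,4) AND the heading swung to W — translation plus rotation needed
begin: x=3 y=3 heading=S
1. turn(right) → x=3 y=3 heading=W
2. strafe(right, 1) → x=3 y=4 heading=W
uniquely the one of 36 2-step routes that fits.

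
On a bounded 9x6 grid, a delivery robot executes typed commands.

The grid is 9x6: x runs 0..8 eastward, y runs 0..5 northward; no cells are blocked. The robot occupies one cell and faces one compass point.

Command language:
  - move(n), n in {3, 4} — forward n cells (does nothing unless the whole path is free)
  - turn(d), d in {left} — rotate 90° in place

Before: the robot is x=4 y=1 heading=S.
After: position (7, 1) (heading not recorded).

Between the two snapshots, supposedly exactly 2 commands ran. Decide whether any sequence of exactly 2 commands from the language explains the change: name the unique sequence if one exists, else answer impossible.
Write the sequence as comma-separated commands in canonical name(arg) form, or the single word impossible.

key: running move(3) before turn(left) would end elsewhere — order is forced
start: x=4 y=1 heading=S
t=1 turn(left) ⇒ x=4 y=1 heading=E
t=2 move(3) ⇒ x=7 y=1 heading=E
no rival 2-sequence matches.

turn(left), move(3)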